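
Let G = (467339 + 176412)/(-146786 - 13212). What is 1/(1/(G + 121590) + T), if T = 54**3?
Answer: 19453513069/3063227982057014 ≈ 6.3507e-6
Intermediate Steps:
G = -643751/159998 (G = 643751/(-159998) = 643751*(-1/159998) = -643751/159998 ≈ -4.0235)
T = 157464
1/(1/(G + 121590) + T) = 1/(1/(-643751/159998 + 121590) + 157464) = 1/(1/(19453513069/159998) + 157464) = 1/(159998/19453513069 + 157464) = 1/(3063227982057014/19453513069) = 19453513069/3063227982057014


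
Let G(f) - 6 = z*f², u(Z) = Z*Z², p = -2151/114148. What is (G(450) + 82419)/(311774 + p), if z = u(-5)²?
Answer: 361180814898900/35588376401 ≈ 10149.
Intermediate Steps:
p = -2151/114148 (p = -2151*1/114148 = -2151/114148 ≈ -0.018844)
u(Z) = Z³
z = 15625 (z = ((-5)³)² = (-125)² = 15625)
G(f) = 6 + 15625*f²
(G(450) + 82419)/(311774 + p) = ((6 + 15625*450²) + 82419)/(311774 - 2151/114148) = ((6 + 15625*202500) + 82419)/(35588376401/114148) = ((6 + 3164062500) + 82419)*(114148/35588376401) = (3164062506 + 82419)*(114148/35588376401) = 3164144925*(114148/35588376401) = 361180814898900/35588376401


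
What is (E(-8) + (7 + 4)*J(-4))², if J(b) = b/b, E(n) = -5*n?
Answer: 2601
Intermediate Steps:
J(b) = 1
(E(-8) + (7 + 4)*J(-4))² = (-5*(-8) + (7 + 4)*1)² = (40 + 11*1)² = (40 + 11)² = 51² = 2601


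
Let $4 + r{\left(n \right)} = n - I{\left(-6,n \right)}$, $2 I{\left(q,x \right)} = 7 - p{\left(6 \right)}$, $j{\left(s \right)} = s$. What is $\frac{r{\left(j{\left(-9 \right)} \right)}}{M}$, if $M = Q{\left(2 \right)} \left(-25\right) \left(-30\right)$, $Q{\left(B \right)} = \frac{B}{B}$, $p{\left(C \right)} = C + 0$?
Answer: $- \frac{9}{500} \approx -0.018$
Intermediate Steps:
$p{\left(C \right)} = C$
$Q{\left(B \right)} = 1$
$I{\left(q,x \right)} = \frac{1}{2}$ ($I{\left(q,x \right)} = \frac{7 - 6}{2} = \frac{1}{2} \cdot 1 = \frac{1}{2}$)
$r{\left(n \right)} = - \frac{9}{2} + n$ ($r{\left(n \right)} = -4 + \left(n - \frac{1}{2}\right) = -4 + \left(- \frac{1}{2} + n\right) = - \frac{9}{2} + n$)
$M = 750$ ($M = 1 \left(-25\right) \left(-30\right) = \left(-25\right) \left(-30\right) = 750$)
$\frac{r{\left(j{\left(-9 \right)} \right)}}{M} = \frac{- \frac{9}{2} - 9}{750} = \left(- \frac{27}{2}\right) \frac{1}{750} = - \frac{9}{500}$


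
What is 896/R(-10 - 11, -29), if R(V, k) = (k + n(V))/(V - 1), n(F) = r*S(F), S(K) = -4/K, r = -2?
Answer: 413952/617 ≈ 670.91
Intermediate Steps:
n(F) = 8/F (n(F) = -(-8)/F = 8/F)
R(V, k) = (k + 8/V)/(-1 + V) (R(V, k) = (k + 8/V)/(V - 1) = (k + 8/V)/(-1 + V))
896/R(-10 - 11, -29) = 896/(((8 + (-10 - 11)*(-29))/((-10 - 11)*(-1 + (-10 - 11))))) = 896/(((8 - 21*(-29))/((-21)*(-1 - 21)))) = 896/((-1/21*(8 + 609)/(-22))) = 896/((-1/21*(-1/22)*617)) = 896/(617/462) = 896*(462/617) = 413952/617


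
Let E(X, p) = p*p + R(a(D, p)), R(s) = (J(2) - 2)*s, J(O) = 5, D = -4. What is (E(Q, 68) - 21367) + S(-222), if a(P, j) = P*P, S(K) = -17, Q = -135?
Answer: -16712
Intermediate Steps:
a(P, j) = P²
R(s) = 3*s (R(s) = (5 - 2)*s = 3*s)
E(X, p) = 48 + p² (E(X, p) = p*p + 3*(-4)² = p² + 3*16 = p² + 48 = 48 + p²)
(E(Q, 68) - 21367) + S(-222) = ((48 + 68²) - 21367) - 17 = ((48 + 4624) - 21367) - 17 = (4672 - 21367) - 17 = -16695 - 17 = -16712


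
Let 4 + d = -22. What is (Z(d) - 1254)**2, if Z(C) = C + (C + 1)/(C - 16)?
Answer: 2887450225/1764 ≈ 1.6369e+6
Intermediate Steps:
d = -26 (d = -4 - 22 = -26)
Z(C) = C + (1 + C)/(-16 + C)
(Z(d) - 1254)**2 = ((1 + (-26)**2 - 15*(-26))/(-16 - 26) - 1254)**2 = ((1 + 676 + 390)/(-42) - 1254)**2 = (-1/42*1067 - 1254)**2 = (-1067/42 - 1254)**2 = (-53735/42)**2 = 2887450225/1764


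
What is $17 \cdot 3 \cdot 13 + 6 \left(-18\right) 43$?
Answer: $-3981$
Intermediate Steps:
$17 \cdot 3 \cdot 13 + 6 \left(-18\right) 43 = 51 \cdot 13 - 4644 = 663 - 4644 = -3981$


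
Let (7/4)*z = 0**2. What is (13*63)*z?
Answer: 0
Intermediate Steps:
z = 0 (z = (4/7)*0**2 = (4/7)*0 = 0)
(13*63)*z = (13*63)*0 = 819*0 = 0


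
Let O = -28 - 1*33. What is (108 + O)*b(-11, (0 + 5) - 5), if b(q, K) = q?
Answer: -517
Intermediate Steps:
O = -61 (O = -28 - 33 = -61)
(108 + O)*b(-11, (0 + 5) - 5) = (108 - 61)*(-11) = 47*(-11) = -517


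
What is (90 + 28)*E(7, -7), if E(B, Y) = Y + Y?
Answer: -1652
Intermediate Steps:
E(B, Y) = 2*Y
(90 + 28)*E(7, -7) = (90 + 28)*(2*(-7)) = 118*(-14) = -1652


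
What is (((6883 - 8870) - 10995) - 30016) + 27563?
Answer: -15435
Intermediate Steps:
(((6883 - 8870) - 10995) - 30016) + 27563 = ((-1987 - 10995) - 30016) + 27563 = (-12982 - 30016) + 27563 = -42998 + 27563 = -15435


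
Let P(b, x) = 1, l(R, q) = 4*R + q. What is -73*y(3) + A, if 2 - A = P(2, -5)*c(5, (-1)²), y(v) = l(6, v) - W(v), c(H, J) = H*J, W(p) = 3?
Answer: -1755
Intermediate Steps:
l(R, q) = q + 4*R
y(v) = 21 + v (y(v) = (v + 4*6) - 1*3 = (v + 24) - 3 = (24 + v) - 3 = 21 + v)
A = -3 (A = 2 - 5*(-1)² = 2 - 5*1 = 2 - 5 = -3)
-73*y(3) + A = -73*(21 + 3) - 3 = -73*24 - 3 = -1752 - 3 = -1755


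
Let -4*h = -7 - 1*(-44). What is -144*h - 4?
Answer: 1328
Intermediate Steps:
h = -37/4 (h = -(-7 - 1*(-44))/4 = -(-7 + 44)/4 = -¼*37 = -37/4 ≈ -9.2500)
-144*h - 4 = -144*(-37/4) - 4 = 1332 - 4 = 1328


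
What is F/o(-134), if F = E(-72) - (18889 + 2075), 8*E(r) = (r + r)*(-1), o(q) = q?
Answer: 10473/67 ≈ 156.31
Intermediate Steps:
E(r) = -r/4 (E(r) = ((r + r)*(-1))/8 = ((2*r)*(-1))/8 = (-2*r)/8 = -r/4)
F = -20946 (F = -1/4*(-72) - (18889 + 2075) = 18 - 1*20964 = 18 - 20964 = -20946)
F/o(-134) = -20946/(-134) = -20946*(-1/134) = 10473/67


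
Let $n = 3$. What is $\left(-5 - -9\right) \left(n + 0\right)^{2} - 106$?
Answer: $-70$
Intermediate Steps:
$\left(-5 - -9\right) \left(n + 0\right)^{2} - 106 = \left(-5 - -9\right) \left(3 + 0\right)^{2} - 106 = \left(-5 + 9\right) 3^{2} - 106 = 4 \cdot 9 - 106 = 36 - 106 = -70$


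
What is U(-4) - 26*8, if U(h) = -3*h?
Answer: -196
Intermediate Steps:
U(-4) - 26*8 = -3*(-4) - 26*8 = 12 - 208 = -196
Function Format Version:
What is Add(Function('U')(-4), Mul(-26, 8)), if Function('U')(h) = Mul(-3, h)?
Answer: -196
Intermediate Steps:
Add(Function('U')(-4), Mul(-26, 8)) = Add(Mul(-3, -4), Mul(-26, 8)) = Add(12, -208) = -196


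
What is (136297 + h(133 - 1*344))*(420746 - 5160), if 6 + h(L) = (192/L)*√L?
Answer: 56640631526 - 79792512*I*√211/211 ≈ 5.6641e+10 - 5.4931e+6*I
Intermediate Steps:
h(L) = -6 + 192/√L (h(L) = -6 + (192/L)*√L = -6 + 192/√L)
(136297 + h(133 - 1*344))*(420746 - 5160) = (136297 + (-6 + 192/√(133 - 1*344)))*(420746 - 5160) = (136297 + (-6 + 192/√(133 - 344)))*415586 = (136297 + (-6 + 192/√(-211)))*415586 = (136297 + (-6 + 192*(-I*√211/211)))*415586 = (136297 + (-6 - 192*I*√211/211))*415586 = (136291 - 192*I*√211/211)*415586 = 56640631526 - 79792512*I*√211/211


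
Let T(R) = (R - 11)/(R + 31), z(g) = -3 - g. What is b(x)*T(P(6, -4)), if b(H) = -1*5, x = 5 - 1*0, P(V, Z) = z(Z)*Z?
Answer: 25/9 ≈ 2.7778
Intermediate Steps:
P(V, Z) = Z*(-3 - Z) (P(V, Z) = (-3 - Z)*Z = Z*(-3 - Z))
x = 5 (x = 5 + 0 = 5)
T(R) = (-11 + R)/(31 + R)
b(H) = -5
b(x)*T(P(6, -4)) = -5*(-11 - 1*(-4)*(3 - 4))/(31 - 1*(-4)*(3 - 4)) = -5*(-11 - 1*(-4)*(-1))/(31 - 1*(-4)*(-1)) = -5*(-11 - 4)/(31 - 4) = -5*(-15)/27 = -5*(-5/9) = 25/9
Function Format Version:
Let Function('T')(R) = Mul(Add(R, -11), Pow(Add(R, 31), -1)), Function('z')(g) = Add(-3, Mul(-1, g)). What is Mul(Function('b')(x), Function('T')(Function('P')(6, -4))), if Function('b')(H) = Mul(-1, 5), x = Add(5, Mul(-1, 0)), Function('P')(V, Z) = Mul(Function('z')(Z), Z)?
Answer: Rational(25, 9) ≈ 2.7778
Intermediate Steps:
Function('P')(V, Z) = Mul(Z, Add(-3, Mul(-1, Z))) (Function('P')(V, Z) = Mul(Add(-3, Mul(-1, Z)), Z) = Mul(Z, Add(-3, Mul(-1, Z))))
x = 5 (x = Add(5, 0) = 5)
Function('T')(R) = Mul(Pow(Add(31, R), -1), Add(-11, R)) (Function('T')(R) = Mul(Add(-11, R), Pow(Add(31, R), -1)) = Mul(Pow(Add(31, R), -1), Add(-11, R)))
Function('b')(H) = -5
Mul(Function('b')(x), Function('T')(Function('P')(6, -4))) = Mul(-5, Mul(Pow(Add(31, Mul(-1, -4, Add(3, -4))), -1), Add(-11, Mul(-1, -4, Add(3, -4))))) = Mul(-5, Mul(Pow(Add(31, Mul(-1, -4, -1)), -1), Add(-11, Mul(-1, -4, -1)))) = Mul(-5, Mul(Pow(Add(31, -4), -1), Add(-11, -4))) = Mul(-5, Mul(Pow(27, -1), -15)) = Mul(-5, Mul(Rational(1, 27), -15)) = Mul(-5, Rational(-5, 9)) = Rational(25, 9)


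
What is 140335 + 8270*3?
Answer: 165145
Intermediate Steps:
140335 + 8270*3 = 140335 + 24810 = 165145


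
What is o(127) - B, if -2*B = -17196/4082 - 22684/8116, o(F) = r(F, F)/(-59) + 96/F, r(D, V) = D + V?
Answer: -437707319061/62059858354 ≈ -7.0530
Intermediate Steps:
o(F) = 96/F - 2*F/59 (o(F) = (F + F)/(-59) + 96/F = (2*F)*(-1/59) + 96/F = -2*F/59 + 96/F = 96/F - 2*F/59)
B = 29019853/8282378 (B = -(-17196/4082 - 22684/8116)/2 = -(-17196*1/4082 - 22684*1/8116)/2 = -(-8598/2041 - 5671/2029)/2 = -½*(-29019853/4141189) = 29019853/8282378 ≈ 3.5038)
o(127) - B = (96/127 - 2/59*127) - 1*29019853/8282378 = (96*(1/127) - 254/59) - 29019853/8282378 = (96/127 - 254/59) - 29019853/8282378 = -26594/7493 - 29019853/8282378 = -437707319061/62059858354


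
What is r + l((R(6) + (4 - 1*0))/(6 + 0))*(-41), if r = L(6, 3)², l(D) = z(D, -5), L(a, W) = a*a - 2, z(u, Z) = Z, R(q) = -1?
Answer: 1361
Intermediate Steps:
L(a, W) = -2 + a² (L(a, W) = a² - 2 = -2 + a²)
l(D) = -5
r = 1156 (r = (-2 + 6²)² = (-2 + 36)² = 34² = 1156)
r + l((R(6) + (4 - 1*0))/(6 + 0))*(-41) = 1156 - 5*(-41) = 1156 + 205 = 1361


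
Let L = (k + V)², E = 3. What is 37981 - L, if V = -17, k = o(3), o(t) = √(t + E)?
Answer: 37686 + 34*√6 ≈ 37769.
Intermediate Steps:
o(t) = √(3 + t) (o(t) = √(t + 3) = √(3 + t))
k = √6 (k = √(3 + 3) = √6 ≈ 2.4495)
L = (-17 + √6)² (L = (√6 - 17)² = (-17 + √6)² ≈ 211.72)
37981 - L = 37981 - (17 - √6)²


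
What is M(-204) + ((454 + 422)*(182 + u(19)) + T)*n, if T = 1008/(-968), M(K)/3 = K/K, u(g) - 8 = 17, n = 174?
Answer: 3817742367/121 ≈ 3.1552e+7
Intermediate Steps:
u(g) = 25 (u(g) = 8 + 17 = 25)
M(K) = 3 (M(K) = 3*(K/K) = 3*1 = 3)
T = -126/121 (T = 1008*(-1/968) = -126/121 ≈ -1.0413)
M(-204) + ((454 + 422)*(182 + u(19)) + T)*n = 3 + ((454 + 422)*(182 + 25) - 126/121)*174 = 3 + (876*207 - 126/121)*174 = 3 + (181332 - 126/121)*174 = 3 + (21941046/121)*174 = 3 + 3817742004/121 = 3817742367/121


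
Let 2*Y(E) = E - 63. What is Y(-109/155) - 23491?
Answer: -3646042/155 ≈ -23523.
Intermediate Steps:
Y(E) = -63/2 + E/2 (Y(E) = (E - 63)/2 = (-63 + E)/2 = -63/2 + E/2)
Y(-109/155) - 23491 = (-63/2 + (-109/155)/2) - 23491 = (-63/2 + (-109*1/155)/2) - 23491 = (-63/2 + (½)*(-109/155)) - 23491 = (-63/2 - 109/310) - 23491 = -4937/155 - 23491 = -3646042/155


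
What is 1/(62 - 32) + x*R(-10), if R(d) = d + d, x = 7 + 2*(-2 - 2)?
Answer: 601/30 ≈ 20.033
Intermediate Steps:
x = -1 (x = 7 + 2*(-4) = 7 - 8 = -1)
R(d) = 2*d
1/(62 - 32) + x*R(-10) = 1/(62 - 32) - 2*(-10) = 1/30 - 1*(-20) = 1/30 + 20 = 601/30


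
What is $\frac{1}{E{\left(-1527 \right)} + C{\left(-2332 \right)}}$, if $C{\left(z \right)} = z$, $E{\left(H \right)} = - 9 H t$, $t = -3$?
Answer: $- \frac{1}{43561} \approx -2.2956 \cdot 10^{-5}$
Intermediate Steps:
$E{\left(H \right)} = 27 H$ ($E{\left(H \right)} = - 9 H \left(-3\right) = 27 H$)
$\frac{1}{E{\left(-1527 \right)} + C{\left(-2332 \right)}} = \frac{1}{27 \left(-1527\right) - 2332} = \frac{1}{-41229 - 2332} = \frac{1}{-43561} = - \frac{1}{43561}$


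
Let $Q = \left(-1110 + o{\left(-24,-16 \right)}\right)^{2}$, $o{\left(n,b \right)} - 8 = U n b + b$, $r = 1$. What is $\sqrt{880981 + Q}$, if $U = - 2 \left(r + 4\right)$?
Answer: $\sqrt{25462745} \approx 5046.1$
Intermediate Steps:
$U = -10$ ($U = - 2 \left(1 + 4\right) = \left(-2\right) 5 = -10$)
$o{\left(n,b \right)} = 8 + b - 10 b n$ ($o{\left(n,b \right)} = 8 + \left(- 10 n b + b\right) = 8 - \left(- b + 10 b n\right) = 8 + b - 10 b n$)
$Q = 24581764$ ($Q = \left(-1110 - \left(8 + 3840\right)\right)^{2} = \left(-1110 - 3848\right)^{2} = \left(-4958\right)^{2} = 24581764$)
$\sqrt{880981 + Q} = \sqrt{880981 + 24581764} = \sqrt{25462745}$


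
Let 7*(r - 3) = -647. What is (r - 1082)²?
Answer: 67240000/49 ≈ 1.3722e+6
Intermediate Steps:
r = -626/7 (r = 3 + (⅐)*(-647) = 3 - 647/7 = -626/7 ≈ -89.429)
(r - 1082)² = (-626/7 - 1082)² = (-8200/7)² = 67240000/49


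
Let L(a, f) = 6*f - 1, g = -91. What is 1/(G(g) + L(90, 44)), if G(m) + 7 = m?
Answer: 1/165 ≈ 0.0060606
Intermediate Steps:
G(m) = -7 + m
L(a, f) = -1 + 6*f
1/(G(g) + L(90, 44)) = 1/((-7 - 91) + (-1 + 6*44)) = 1/(-98 + (-1 + 264)) = 1/(-98 + 263) = 1/165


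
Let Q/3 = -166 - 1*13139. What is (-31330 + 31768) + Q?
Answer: -39477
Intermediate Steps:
Q = -39915 (Q = 3*(-166 - 1*13139) = 3*(-166 - 13139) = 3*(-13305) = -39915)
(-31330 + 31768) + Q = (-31330 + 31768) - 39915 = 438 - 39915 = -39477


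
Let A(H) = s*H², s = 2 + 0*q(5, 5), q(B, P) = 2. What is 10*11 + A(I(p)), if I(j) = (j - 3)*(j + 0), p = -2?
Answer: 310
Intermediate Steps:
I(j) = j*(-3 + j) (I(j) = (-3 + j)*j = j*(-3 + j))
s = 2 (s = 2 + 0*2 = 2 + 0 = 2)
A(H) = 2*H²
10*11 + A(I(p)) = 10*11 + 2*(-2*(-3 - 2))² = 110 + 2*(-2*(-5))² = 110 + 2*10² = 110 + 2*100 = 110 + 200 = 310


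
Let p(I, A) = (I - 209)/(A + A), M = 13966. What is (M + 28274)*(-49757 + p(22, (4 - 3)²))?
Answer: -2105685120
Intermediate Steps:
p(I, A) = (-209 + I)/(2*A) (p(I, A) = (-209 + I)/((2*A)) = (-209 + I)*(1/(2*A)) = (-209 + I)/(2*A))
(M + 28274)*(-49757 + p(22, (4 - 3)²)) = (13966 + 28274)*(-49757 + (-209 + 22)/(2*((4 - 3)²))) = 42240*(-49757 + (½)*(-187)/1²) = 42240*(-49757 + (½)*(-187)/1) = 42240*(-49757 + (½)*1*(-187)) = 42240*(-49757 - 187/2) = 42240*(-99701/2) = -2105685120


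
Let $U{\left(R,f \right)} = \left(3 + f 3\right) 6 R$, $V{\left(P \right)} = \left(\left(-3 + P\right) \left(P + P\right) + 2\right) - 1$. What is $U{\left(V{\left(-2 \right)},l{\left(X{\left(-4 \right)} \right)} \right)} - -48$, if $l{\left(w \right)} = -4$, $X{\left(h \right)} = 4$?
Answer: $-1086$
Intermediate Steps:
$V{\left(P \right)} = 1 + 2 P \left(-3 + P\right)$ ($V{\left(P \right)} = \left(\left(-3 + P\right) 2 P + 2\right) - 1 = \left(2 P \left(-3 + P\right) + 2\right) - 1 = \left(2 + 2 P \left(-3 + P\right)\right) - 1 = 1 + 2 P \left(-3 + P\right)$)
$U{\left(R,f \right)} = R \left(18 + 18 f\right)$ ($U{\left(R,f \right)} = \left(3 + 3 f\right) 6 R = \left(18 + 18 f\right) R = R \left(18 + 18 f\right)$)
$U{\left(V{\left(-2 \right)},l{\left(X{\left(-4 \right)} \right)} \right)} - -48 = 18 \left(1 - -12 + 2 \left(-2\right)^{2}\right) \left(1 - 4\right) - -48 = 18 \left(1 + 12 + 2 \cdot 4\right) \left(-3\right) + 48 = 18 \left(1 + 12 + 8\right) \left(-3\right) + 48 = 18 \cdot 21 \left(-3\right) + 48 = -1134 + 48 = -1086$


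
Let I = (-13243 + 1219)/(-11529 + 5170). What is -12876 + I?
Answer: -81866460/6359 ≈ -12874.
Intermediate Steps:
I = 12024/6359 (I = -12024/(-6359) = -12024*(-1/6359) = 12024/6359 ≈ 1.8909)
-12876 + I = -12876 + 12024/6359 = -81866460/6359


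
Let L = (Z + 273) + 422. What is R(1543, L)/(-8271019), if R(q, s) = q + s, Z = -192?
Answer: -2046/8271019 ≈ -0.00024737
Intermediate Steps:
L = 503 (L = (-192 + 273) + 422 = 81 + 422 = 503)
R(1543, L)/(-8271019) = (1543 + 503)/(-8271019) = 2046*(-1/8271019) = -2046/8271019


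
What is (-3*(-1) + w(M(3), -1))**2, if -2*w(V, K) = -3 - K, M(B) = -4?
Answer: 16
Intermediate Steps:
w(V, K) = 3/2 + K/2 (w(V, K) = -(-3 - K)/2 = 3/2 + K/2)
(-3*(-1) + w(M(3), -1))**2 = (-3*(-1) + (3/2 + (1/2)*(-1)))**2 = (3 + (3/2 - 1/2))**2 = (3 + 1)**2 = 4**2 = 16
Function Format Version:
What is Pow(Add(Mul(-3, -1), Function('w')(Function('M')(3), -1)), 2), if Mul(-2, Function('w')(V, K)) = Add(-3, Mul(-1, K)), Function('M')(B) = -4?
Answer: 16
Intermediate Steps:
Function('w')(V, K) = Add(Rational(3, 2), Mul(Rational(1, 2), K)) (Function('w')(V, K) = Mul(Rational(-1, 2), Add(-3, Mul(-1, K))) = Add(Rational(3, 2), Mul(Rational(1, 2), K)))
Pow(Add(Mul(-3, -1), Function('w')(Function('M')(3), -1)), 2) = Pow(Add(Mul(-3, -1), Add(Rational(3, 2), Mul(Rational(1, 2), -1))), 2) = Pow(Add(3, Add(Rational(3, 2), Rational(-1, 2))), 2) = Pow(Add(3, 1), 2) = Pow(4, 2) = 16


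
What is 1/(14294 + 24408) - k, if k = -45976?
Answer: 1779363153/38702 ≈ 45976.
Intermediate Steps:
1/(14294 + 24408) - k = 1/(14294 + 24408) - 1*(-45976) = 1/38702 + 45976 = 1779363153/38702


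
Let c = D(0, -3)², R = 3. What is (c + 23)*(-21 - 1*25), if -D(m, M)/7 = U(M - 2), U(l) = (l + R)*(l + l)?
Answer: -902658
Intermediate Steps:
U(l) = 2*l*(3 + l) (U(l) = (l + 3)*(l + l) = (3 + l)*(2*l) = 2*l*(3 + l))
D(m, M) = -14*(1 + M)*(-2 + M) (D(m, M) = -14*(M - 2)*(3 + (M - 2)) = -14*(-2 + M)*(3 + (-2 + M)) = -14*(-2 + M)*(1 + M) = -14*(1 + M)*(-2 + M))
c = 19600 (c = (28 - 14*(-3)² + 14*(-3))² = (28 - 14*9 - 42)² = (28 - 126 - 42)² = (-140)² = 19600)
(c + 23)*(-21 - 1*25) = (19600 + 23)*(-21 - 1*25) = 19623*(-21 - 25) = 19623*(-46) = -902658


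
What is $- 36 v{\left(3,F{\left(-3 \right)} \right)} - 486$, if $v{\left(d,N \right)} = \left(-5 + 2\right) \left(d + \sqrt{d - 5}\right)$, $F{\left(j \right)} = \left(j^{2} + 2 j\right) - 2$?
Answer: $-162 + 108 i \sqrt{2} \approx -162.0 + 152.74 i$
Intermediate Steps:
$F{\left(j \right)} = -2 + j^{2} + 2 j$
$v{\left(d,N \right)} = - 3 d - 3 \sqrt{-5 + d}$ ($v{\left(d,N \right)} = - 3 \left(d + \sqrt{-5 + d}\right) = - 3 d - 3 \sqrt{-5 + d}$)
$- 36 v{\left(3,F{\left(-3 \right)} \right)} - 486 = - 36 \left(\left(-3\right) 3 - 3 \sqrt{-5 + 3}\right) - 486 = - 36 \left(-9 - 3 \sqrt{-2}\right) - 486 = - 36 \left(-9 - 3 i \sqrt{2}\right) - 486 = \left(324 + 108 i \sqrt{2}\right) - 486 = -162 + 108 i \sqrt{2}$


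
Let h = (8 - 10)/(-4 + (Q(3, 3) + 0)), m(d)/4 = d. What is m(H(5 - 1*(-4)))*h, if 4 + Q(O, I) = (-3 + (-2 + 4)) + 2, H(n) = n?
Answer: 72/7 ≈ 10.286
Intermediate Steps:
Q(O, I) = -3 (Q(O, I) = -4 + ((-3 + (-2 + 4)) + 2) = -4 + ((-3 + 2) + 2) = -4 + (-1 + 2) = -4 + 1 = -3)
m(d) = 4*d
h = 2/7 (h = (8 - 10)/(-4 + (-3 + 0)) = -2/(-4 - 3) = -2/(-7) = -2*(-⅐) = 2/7 ≈ 0.28571)
m(H(5 - 1*(-4)))*h = (4*(5 - 1*(-4)))*(2/7) = (4*(5 + 4))*(2/7) = (4*9)*(2/7) = 36*(2/7) = 72/7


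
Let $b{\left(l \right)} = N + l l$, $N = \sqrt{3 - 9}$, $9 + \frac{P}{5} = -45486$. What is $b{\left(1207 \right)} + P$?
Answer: $1229374 + i \sqrt{6} \approx 1.2294 \cdot 10^{6} + 2.4495 i$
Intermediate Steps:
$P = -227475$ ($P = -45 + 5 \left(-45486\right) = -45 - 227430 = -227475$)
$N = i \sqrt{6}$ ($N = \sqrt{-6} = i \sqrt{6} \approx 2.4495 i$)
$b{\left(l \right)} = l^{2} + i \sqrt{6}$ ($b{\left(l \right)} = i \sqrt{6} + l l = i \sqrt{6} + l^{2} = l^{2} + i \sqrt{6}$)
$b{\left(1207 \right)} + P = \left(1207^{2} + i \sqrt{6}\right) - 227475 = \left(1456849 + i \sqrt{6}\right) - 227475 = 1229374 + i \sqrt{6}$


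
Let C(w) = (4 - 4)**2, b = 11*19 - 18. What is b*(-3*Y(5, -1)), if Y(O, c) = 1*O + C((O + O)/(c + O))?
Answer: -2865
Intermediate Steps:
b = 191 (b = 209 - 18 = 191)
C(w) = 0 (C(w) = 0**2 = 0)
Y(O, c) = O (Y(O, c) = 1*O + 0 = O + 0 = O)
b*(-3*Y(5, -1)) = 191*(-3*5) = 191*(-15) = -2865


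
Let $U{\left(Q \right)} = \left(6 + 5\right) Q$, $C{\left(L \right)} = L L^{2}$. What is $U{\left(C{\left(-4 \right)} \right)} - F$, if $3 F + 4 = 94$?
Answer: $-734$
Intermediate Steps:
$C{\left(L \right)} = L^{3}$
$U{\left(Q \right)} = 11 Q$
$F = 30$ ($F = - \frac{4}{3} + \frac{1}{3} \cdot 94 = - \frac{4}{3} + \frac{94}{3} = 30$)
$U{\left(C{\left(-4 \right)} \right)} - F = 11 \left(-4\right)^{3} - 30 = 11 \left(-64\right) - 30 = -704 - 30 = -734$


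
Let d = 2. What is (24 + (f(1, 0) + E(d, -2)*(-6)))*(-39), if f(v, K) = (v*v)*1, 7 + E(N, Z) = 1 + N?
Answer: -1911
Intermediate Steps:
E(N, Z) = -6 + N (E(N, Z) = -7 + (1 + N) = -6 + N)
f(v, K) = v**2 (f(v, K) = v**2*1 = v**2)
(24 + (f(1, 0) + E(d, -2)*(-6)))*(-39) = (24 + (1**2 + (-6 + 2)*(-6)))*(-39) = (24 + (1 - 4*(-6)))*(-39) = (24 + (1 + 24))*(-39) = (24 + 25)*(-39) = 49*(-39) = -1911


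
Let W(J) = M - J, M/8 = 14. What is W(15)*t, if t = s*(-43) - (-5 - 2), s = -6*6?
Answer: 150835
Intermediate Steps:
M = 112 (M = 8*14 = 112)
s = -36
t = 1555 (t = -36*(-43) - (-5 - 2) = 1548 - 1*(-7) = 1548 + 7 = 1555)
W(J) = 112 - J
W(15)*t = (112 - 1*15)*1555 = (112 - 15)*1555 = 97*1555 = 150835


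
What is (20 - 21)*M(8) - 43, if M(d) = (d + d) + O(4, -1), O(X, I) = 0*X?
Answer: -59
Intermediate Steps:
O(X, I) = 0
M(d) = 2*d (M(d) = (d + d) + 0 = 2*d + 0 = 2*d)
(20 - 21)*M(8) - 43 = (20 - 21)*(2*8) - 43 = -1*16 - 43 = -16 - 43 = -59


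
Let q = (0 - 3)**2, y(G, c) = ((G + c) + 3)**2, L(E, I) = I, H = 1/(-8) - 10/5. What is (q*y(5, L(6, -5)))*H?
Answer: -1377/8 ≈ -172.13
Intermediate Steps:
H = -17/8 (H = 1*(-1/8) - 10*1/5 = -1/8 - 2 = -17/8 ≈ -2.1250)
y(G, c) = (3 + G + c)**2
q = 9 (q = (-3)**2 = 9)
(q*y(5, L(6, -5)))*H = (9*(3 + 5 - 5)**2)*(-17/8) = (9*3**2)*(-17/8) = (9*9)*(-17/8) = 81*(-17/8) = -1377/8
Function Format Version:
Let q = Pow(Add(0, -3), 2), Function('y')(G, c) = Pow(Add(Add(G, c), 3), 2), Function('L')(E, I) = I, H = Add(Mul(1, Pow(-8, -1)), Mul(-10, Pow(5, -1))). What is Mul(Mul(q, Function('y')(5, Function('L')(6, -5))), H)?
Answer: Rational(-1377, 8) ≈ -172.13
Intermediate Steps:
H = Rational(-17, 8) (H = Add(Mul(1, Rational(-1, 8)), Mul(-10, Rational(1, 5))) = Add(Rational(-1, 8), -2) = Rational(-17, 8) ≈ -2.1250)
Function('y')(G, c) = Pow(Add(3, G, c), 2)
q = 9 (q = Pow(-3, 2) = 9)
Mul(Mul(q, Function('y')(5, Function('L')(6, -5))), H) = Mul(Mul(9, Pow(Add(3, 5, -5), 2)), Rational(-17, 8)) = Mul(Mul(9, Pow(3, 2)), Rational(-17, 8)) = Mul(Mul(9, 9), Rational(-17, 8)) = Mul(81, Rational(-17, 8)) = Rational(-1377, 8)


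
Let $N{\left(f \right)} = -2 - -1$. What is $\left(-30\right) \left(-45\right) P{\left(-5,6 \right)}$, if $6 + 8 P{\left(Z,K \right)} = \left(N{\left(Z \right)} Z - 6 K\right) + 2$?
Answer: $- \frac{23625}{4} \approx -5906.3$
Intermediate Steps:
$N{\left(f \right)} = -1$ ($N{\left(f \right)} = -2 + 1 = -1$)
$P{\left(Z,K \right)} = - \frac{1}{2} - \frac{3 K}{4} - \frac{Z}{8}$ ($P{\left(Z,K \right)} = - \frac{3}{4} + \frac{\left(- Z - 6 K\right) + 2}{8} = - \frac{3}{4} + \frac{2 - Z - 6 K}{8} = - \frac{3}{4} - \left(- \frac{1}{4} + \frac{Z}{8} + \frac{3 K}{4}\right) = - \frac{1}{2} - \frac{3 K}{4} - \frac{Z}{8}$)
$\left(-30\right) \left(-45\right) P{\left(-5,6 \right)} = \left(-30\right) \left(-45\right) \left(- \frac{1}{2} - \frac{9}{2} - - \frac{5}{8}\right) = 1350 \left(- \frac{1}{2} - \frac{9}{2} + \frac{5}{8}\right) = 1350 \left(- \frac{35}{8}\right) = - \frac{23625}{4}$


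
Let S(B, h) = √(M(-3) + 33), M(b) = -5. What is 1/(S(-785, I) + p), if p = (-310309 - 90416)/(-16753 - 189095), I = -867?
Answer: -1018375800/12665119127 + 1046256768*√7/12665119127 ≈ 0.13816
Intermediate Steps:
p = 44525/22872 (p = -400725/(-205848) = -400725*(-1/205848) = 44525/22872 ≈ 1.9467)
S(B, h) = 2*√7 (S(B, h) = √(-5 + 33) = √28 = 2*√7)
1/(S(-785, I) + p) = 1/(2*√7 + 44525/22872) = 1/(44525/22872 + 2*√7)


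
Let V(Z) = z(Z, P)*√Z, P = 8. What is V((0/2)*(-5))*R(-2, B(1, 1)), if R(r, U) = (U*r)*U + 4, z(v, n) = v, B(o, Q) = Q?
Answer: 0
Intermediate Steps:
R(r, U) = 4 + r*U² (R(r, U) = r*U² + 4 = 4 + r*U²)
V(Z) = Z^(3/2) (V(Z) = Z*√Z = Z^(3/2))
V((0/2)*(-5))*R(-2, B(1, 1)) = ((0/2)*(-5))^(3/2)*(4 - 2*1²) = ((0*(½))*(-5))^(3/2)*(4 - 2*1) = (0*(-5))^(3/2)*(4 - 2) = 0^(3/2)*2 = 0*2 = 0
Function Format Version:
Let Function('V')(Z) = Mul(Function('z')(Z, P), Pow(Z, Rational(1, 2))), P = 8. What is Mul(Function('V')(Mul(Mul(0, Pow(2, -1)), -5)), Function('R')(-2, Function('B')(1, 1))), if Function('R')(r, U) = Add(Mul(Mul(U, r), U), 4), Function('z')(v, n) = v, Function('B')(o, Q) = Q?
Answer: 0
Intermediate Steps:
Function('R')(r, U) = Add(4, Mul(r, Pow(U, 2))) (Function('R')(r, U) = Add(Mul(r, Pow(U, 2)), 4) = Add(4, Mul(r, Pow(U, 2))))
Function('V')(Z) = Pow(Z, Rational(3, 2)) (Function('V')(Z) = Mul(Z, Pow(Z, Rational(1, 2))) = Pow(Z, Rational(3, 2)))
Mul(Function('V')(Mul(Mul(0, Pow(2, -1)), -5)), Function('R')(-2, Function('B')(1, 1))) = Mul(Pow(Mul(Mul(0, Pow(2, -1)), -5), Rational(3, 2)), Add(4, Mul(-2, Pow(1, 2)))) = Mul(Pow(Mul(Mul(0, Rational(1, 2)), -5), Rational(3, 2)), Add(4, Mul(-2, 1))) = Mul(Pow(Mul(0, -5), Rational(3, 2)), Add(4, -2)) = Mul(Pow(0, Rational(3, 2)), 2) = Mul(0, 2) = 0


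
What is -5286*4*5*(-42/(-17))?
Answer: -4440240/17 ≈ -2.6119e+5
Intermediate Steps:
-5286*4*5*(-42/(-17)) = -105720*(-42*(-1/17)) = -105720*42/17 = -5286*840/17 = -4440240/17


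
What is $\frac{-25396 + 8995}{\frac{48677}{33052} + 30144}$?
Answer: $- \frac{542085852}{996368165} \approx -0.54406$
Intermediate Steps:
$\frac{-25396 + 8995}{\frac{48677}{33052} + 30144} = - \frac{16401}{48677 \cdot \frac{1}{33052} + 30144} = - \frac{16401}{\frac{48677}{33052} + 30144} = - \frac{16401}{\frac{996368165}{33052}} = \left(-16401\right) \frac{33052}{996368165} = - \frac{542085852}{996368165}$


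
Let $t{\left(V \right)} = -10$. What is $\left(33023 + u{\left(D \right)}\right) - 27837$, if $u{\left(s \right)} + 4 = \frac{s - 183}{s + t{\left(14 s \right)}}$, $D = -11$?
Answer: $\frac{109016}{21} \approx 5191.2$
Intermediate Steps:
$u{\left(s \right)} = -4 + \frac{-183 + s}{-10 + s}$ ($u{\left(s \right)} = -4 + \frac{s - 183}{s - 10} = -4 + \frac{-183 + s}{-10 + s}$)
$\left(33023 + u{\left(D \right)}\right) - 27837 = \left(33023 + \frac{-143 - -33}{-10 - 11}\right) - 27837 = \left(33023 + \frac{-143 + 33}{-21}\right) - 27837 = \left(33023 - - \frac{110}{21}\right) - 27837 = \left(33023 + \frac{110}{21}\right) - 27837 = \frac{693593}{21} - 27837 = \frac{109016}{21}$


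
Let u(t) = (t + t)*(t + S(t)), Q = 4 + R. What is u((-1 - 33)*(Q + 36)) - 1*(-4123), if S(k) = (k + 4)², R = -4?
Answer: -3640602725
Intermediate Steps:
Q = 0 (Q = 4 - 4 = 0)
S(k) = (4 + k)²
u(t) = 2*t*(t + (4 + t)²) (u(t) = (t + t)*(t + (4 + t)²) = (2*t)*(t + (4 + t)²) = 2*t*(t + (4 + t)²))
u((-1 - 33)*(Q + 36)) - 1*(-4123) = 2*((-1 - 33)*(0 + 36))*((-1 - 33)*(0 + 36) + (4 + (-1 - 33)*(0 + 36))²) - 1*(-4123) = 2*(-34*36)*(-34*36 + (4 - 34*36)²) + 4123 = 2*(-1224)*(-1224 + (4 - 1224)²) + 4123 = 2*(-1224)*(-1224 + (-1220)²) + 4123 = 2*(-1224)*(-1224 + 1488400) + 4123 = 2*(-1224)*1487176 + 4123 = -3640606848 + 4123 = -3640602725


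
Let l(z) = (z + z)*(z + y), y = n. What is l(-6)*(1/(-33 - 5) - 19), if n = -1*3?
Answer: -39042/19 ≈ -2054.8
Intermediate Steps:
n = -3
y = -3
l(z) = 2*z*(-3 + z) (l(z) = (z + z)*(z - 3) = (2*z)*(-3 + z) = 2*z*(-3 + z))
l(-6)*(1/(-33 - 5) - 19) = (2*(-6)*(-3 - 6))*(1/(-33 - 5) - 19) = (2*(-6)*(-9))*(1/(-38) - 19) = 108*(-1/38 - 19) = 108*(-723/38) = -39042/19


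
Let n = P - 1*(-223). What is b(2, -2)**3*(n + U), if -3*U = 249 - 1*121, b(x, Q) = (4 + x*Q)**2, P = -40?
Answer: 0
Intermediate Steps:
b(x, Q) = (4 + Q*x)**2
U = -128/3 (U = -(249 - 1*121)/3 = -(249 - 121)/3 = -1/3*128 = -128/3 ≈ -42.667)
n = 183 (n = -40 - 1*(-223) = -40 + 223 = 183)
b(2, -2)**3*(n + U) = ((4 - 2*2)**2)**3*(183 - 128/3) = ((4 - 4)**2)**3*(421/3) = (0**2)**3*(421/3) = 0**3*(421/3) = 0*(421/3) = 0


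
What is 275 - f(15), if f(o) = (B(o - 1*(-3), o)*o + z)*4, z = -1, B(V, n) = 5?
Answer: -21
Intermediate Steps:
f(o) = -4 + 20*o (f(o) = (5*o - 1)*4 = (-1 + 5*o)*4 = -4 + 20*o)
275 - f(15) = 275 - (-4 + 20*15) = 275 - (-4 + 300) = 275 - 1*296 = 275 - 296 = -21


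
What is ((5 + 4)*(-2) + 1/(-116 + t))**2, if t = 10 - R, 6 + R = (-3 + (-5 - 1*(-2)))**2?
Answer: 5997601/18496 ≈ 324.26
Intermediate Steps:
R = 30 (R = -6 + (-3 + (-5 - 1*(-2)))**2 = -6 + (-3 + (-5 + 2))**2 = -6 + (-3 - 3)**2 = -6 + (-6)**2 = -6 + 36 = 30)
t = -20 (t = 10 - 1*30 = 10 - 30 = -20)
((5 + 4)*(-2) + 1/(-116 + t))**2 = ((5 + 4)*(-2) + 1/(-116 - 20))**2 = (9*(-2) + 1/(-136))**2 = (-18 - 1/136)**2 = (-2449/136)**2 = 5997601/18496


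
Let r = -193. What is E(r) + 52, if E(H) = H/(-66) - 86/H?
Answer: 705301/12738 ≈ 55.370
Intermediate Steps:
E(H) = -86/H - H/66 (E(H) = H*(-1/66) - 86/H = -H/66 - 86/H = -86/H - H/66)
E(r) + 52 = (-86/(-193) - 1/66*(-193)) + 52 = (-86*(-1/193) + 193/66) + 52 = (86/193 + 193/66) + 52 = 42925/12738 + 52 = 705301/12738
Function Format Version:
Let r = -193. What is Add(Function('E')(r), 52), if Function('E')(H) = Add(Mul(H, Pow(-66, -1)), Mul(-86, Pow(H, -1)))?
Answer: Rational(705301, 12738) ≈ 55.370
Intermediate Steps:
Function('E')(H) = Add(Mul(-86, Pow(H, -1)), Mul(Rational(-1, 66), H)) (Function('E')(H) = Add(Mul(H, Rational(-1, 66)), Mul(-86, Pow(H, -1))) = Add(Mul(Rational(-1, 66), H), Mul(-86, Pow(H, -1))) = Add(Mul(-86, Pow(H, -1)), Mul(Rational(-1, 66), H)))
Add(Function('E')(r), 52) = Add(Add(Mul(-86, Pow(-193, -1)), Mul(Rational(-1, 66), -193)), 52) = Add(Add(Mul(-86, Rational(-1, 193)), Rational(193, 66)), 52) = Add(Add(Rational(86, 193), Rational(193, 66)), 52) = Add(Rational(42925, 12738), 52) = Rational(705301, 12738)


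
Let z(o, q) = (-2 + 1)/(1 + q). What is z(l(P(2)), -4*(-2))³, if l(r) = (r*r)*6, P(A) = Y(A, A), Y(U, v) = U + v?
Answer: -1/729 ≈ -0.0013717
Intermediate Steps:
P(A) = 2*A (P(A) = A + A = 2*A)
l(r) = 6*r² (l(r) = r²*6 = 6*r²)
z(o, q) = -1/(1 + q)
z(l(P(2)), -4*(-2))³ = (-1/(1 - 4*(-2)))³ = (-1/(1 + 8))³ = (-1/9)³ = (-1*⅑)³ = (-⅑)³ = -1/729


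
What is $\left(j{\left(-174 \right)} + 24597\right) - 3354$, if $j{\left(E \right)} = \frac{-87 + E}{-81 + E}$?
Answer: $\frac{1805742}{85} \approx 21244.0$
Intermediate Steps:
$j{\left(E \right)} = \frac{-87 + E}{-81 + E}$
$\left(j{\left(-174 \right)} + 24597\right) - 3354 = \left(\frac{-87 - 174}{-81 - 174} + 24597\right) - 3354 = \left(\frac{1}{-255} \left(-261\right) + 24597\right) - 3354 = \left(\left(- \frac{1}{255}\right) \left(-261\right) + 24597\right) - 3354 = \left(\frac{87}{85} + 24597\right) - 3354 = \frac{2090832}{85} - 3354 = \frac{1805742}{85}$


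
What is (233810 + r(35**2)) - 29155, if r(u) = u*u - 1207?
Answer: 1704073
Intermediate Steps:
r(u) = -1207 + u**2 (r(u) = u**2 - 1207 = -1207 + u**2)
(233810 + r(35**2)) - 29155 = (233810 + (-1207 + (35**2)**2)) - 29155 = (233810 + (-1207 + 1225**2)) - 29155 = (233810 + (-1207 + 1500625)) - 29155 = (233810 + 1499418) - 29155 = 1733228 - 29155 = 1704073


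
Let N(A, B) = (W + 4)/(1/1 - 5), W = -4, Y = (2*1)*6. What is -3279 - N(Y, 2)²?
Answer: -3279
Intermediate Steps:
Y = 12 (Y = 2*6 = 12)
N(A, B) = 0 (N(A, B) = (-4 + 4)/(1/1 - 5) = 0/(1 - 5) = 0/(-4) = 0*(-¼) = 0)
-3279 - N(Y, 2)² = -3279 - 1*0² = -3279 - 1*0 = -3279 + 0 = -3279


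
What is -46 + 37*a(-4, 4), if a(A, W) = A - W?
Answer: -342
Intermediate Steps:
-46 + 37*a(-4, 4) = -46 + 37*(-4 - 1*4) = -46 + 37*(-4 - 4) = -46 + 37*(-8) = -46 - 296 = -342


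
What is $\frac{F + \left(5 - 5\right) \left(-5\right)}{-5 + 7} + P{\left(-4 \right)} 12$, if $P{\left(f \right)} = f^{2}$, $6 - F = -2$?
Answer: $196$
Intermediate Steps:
$F = 8$ ($F = 6 - -2 = 6 + 2 = 8$)
$\frac{F + \left(5 - 5\right) \left(-5\right)}{-5 + 7} + P{\left(-4 \right)} 12 = \frac{8 + \left(5 - 5\right) \left(-5\right)}{-5 + 7} + \left(-4\right)^{2} \cdot 12 = \frac{8 + 0 \left(-5\right)}{2} + 16 \cdot 12 = \left(8 + 0\right) \frac{1}{2} + 192 = 8 \cdot \frac{1}{2} + 192 = 4 + 192 = 196$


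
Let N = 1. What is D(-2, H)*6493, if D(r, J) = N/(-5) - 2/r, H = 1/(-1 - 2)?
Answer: 25972/5 ≈ 5194.4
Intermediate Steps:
H = -⅓ (H = 1/(-3) = -⅓ ≈ -0.33333)
D(r, J) = -⅕ - 2/r (D(r, J) = 1/(-5) - 2/r = 1*(-⅕) - 2/r = -⅕ - 2/r)
D(-2, H)*6493 = ((⅕)*(-10 - 1*(-2))/(-2))*6493 = ((⅕)*(-½)*(-10 + 2))*6493 = ((⅕)*(-½)*(-8))*6493 = (⅘)*6493 = 25972/5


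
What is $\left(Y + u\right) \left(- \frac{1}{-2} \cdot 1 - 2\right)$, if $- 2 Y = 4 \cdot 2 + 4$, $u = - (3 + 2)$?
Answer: $\frac{33}{2} \approx 16.5$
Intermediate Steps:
$u = -5$ ($u = \left(-1\right) 5 = -5$)
$Y = -6$ ($Y = - \frac{4 \cdot 2 + 4}{2} = - \frac{8 + 4}{2} = \left(- \frac{1}{2}\right) 12 = -6$)
$\left(Y + u\right) \left(- \frac{1}{-2} \cdot 1 - 2\right) = \left(-6 - 5\right) \left(- \frac{1}{-2} \cdot 1 - 2\right) = - 11 \left(\left(-1\right) \left(- \frac{1}{2}\right) 1 - 2\right) = - 11 \left(\frac{1}{2} \cdot 1 - 2\right) = - 11 \left(\frac{1}{2} - 2\right) = \left(-11\right) \left(- \frac{3}{2}\right) = \frac{33}{2}$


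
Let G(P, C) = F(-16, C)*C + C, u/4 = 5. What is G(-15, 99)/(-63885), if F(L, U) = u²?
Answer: -13233/21295 ≈ -0.62141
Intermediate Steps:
u = 20 (u = 4*5 = 20)
F(L, U) = 400 (F(L, U) = 20² = 400)
G(P, C) = 401*C (G(P, C) = 400*C + C = 401*C)
G(-15, 99)/(-63885) = (401*99)/(-63885) = 39699*(-1/63885) = -13233/21295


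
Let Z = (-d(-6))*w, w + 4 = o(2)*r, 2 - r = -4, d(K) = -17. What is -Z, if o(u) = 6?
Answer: -544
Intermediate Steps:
r = 6 (r = 2 - 1*(-4) = 2 + 4 = 6)
w = 32 (w = -4 + 6*6 = -4 + 36 = 32)
Z = 544 (Z = -1*(-17)*32 = 17*32 = 544)
-Z = -1*544 = -544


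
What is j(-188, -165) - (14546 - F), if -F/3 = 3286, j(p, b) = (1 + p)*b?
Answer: 6451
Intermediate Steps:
j(p, b) = b*(1 + p)
F = -9858 (F = -3*3286 = -9858)
j(-188, -165) - (14546 - F) = -165*(1 - 188) - (14546 - 1*(-9858)) = -165*(-187) - (14546 + 9858) = 30855 - 1*24404 = 30855 - 24404 = 6451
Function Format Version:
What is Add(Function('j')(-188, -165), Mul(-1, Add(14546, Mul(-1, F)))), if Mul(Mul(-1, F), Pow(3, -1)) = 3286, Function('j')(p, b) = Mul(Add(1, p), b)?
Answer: 6451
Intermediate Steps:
Function('j')(p, b) = Mul(b, Add(1, p))
F = -9858 (F = Mul(-3, 3286) = -9858)
Add(Function('j')(-188, -165), Mul(-1, Add(14546, Mul(-1, F)))) = Add(Mul(-165, Add(1, -188)), Mul(-1, Add(14546, Mul(-1, -9858)))) = Add(Mul(-165, -187), Mul(-1, Add(14546, 9858))) = Add(30855, Mul(-1, 24404)) = Add(30855, -24404) = 6451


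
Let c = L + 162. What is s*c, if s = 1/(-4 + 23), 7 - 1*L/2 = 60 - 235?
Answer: 526/19 ≈ 27.684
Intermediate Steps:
L = 364 (L = 14 - 2*(60 - 235) = 14 - 2*(-175) = 14 + 350 = 364)
s = 1/19 ≈ 0.052632
c = 526 (c = 364 + 162 = 526)
s*c = (1/19)*526 = 526/19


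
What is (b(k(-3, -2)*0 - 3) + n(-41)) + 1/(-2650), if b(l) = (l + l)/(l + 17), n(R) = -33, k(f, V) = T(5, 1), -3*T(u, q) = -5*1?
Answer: -620107/18550 ≈ -33.429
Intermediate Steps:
T(u, q) = 5/3 (T(u, q) = -(-5)/3 = -⅓*(-5) = 5/3)
k(f, V) = 5/3
b(l) = 2*l/(17 + l) (b(l) = (2*l)/(17 + l) = 2*l/(17 + l))
(b(k(-3, -2)*0 - 3) + n(-41)) + 1/(-2650) = (2*((5/3)*0 - 3)/(17 + ((5/3)*0 - 3)) - 33) + 1/(-2650) = (2*(0 - 3)/(17 + (0 - 3)) - 33) - 1/2650 = (2*(-3)/(17 - 3) - 33) - 1/2650 = (2*(-3)/14 - 33) - 1/2650 = (2*(-3)*(1/14) - 33) - 1/2650 = (-3/7 - 33) - 1/2650 = -234/7 - 1/2650 = -620107/18550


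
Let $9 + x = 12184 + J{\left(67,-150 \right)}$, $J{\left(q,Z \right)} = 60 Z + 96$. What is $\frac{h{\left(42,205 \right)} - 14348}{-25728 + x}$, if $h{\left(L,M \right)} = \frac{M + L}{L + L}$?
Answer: $\frac{1204985}{1886388} \approx 0.63878$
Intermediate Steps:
$h{\left(L,M \right)} = \frac{L + M}{2 L}$
$J{\left(q,Z \right)} = 96 + 60 Z$
$x = 3271$ ($x = -9 + \left(12184 + \left(96 + 60 \left(-150\right)\right)\right) = -9 + \left(12184 + \left(96 - 9000\right)\right) = -9 + \left(12184 - 8904\right) = -9 + 3280 = 3271$)
$\frac{h{\left(42,205 \right)} - 14348}{-25728 + x} = \frac{\frac{42 + 205}{2 \cdot 42} - 14348}{-25728 + 3271} = \frac{\frac{1}{2} \cdot \frac{1}{42} \cdot 247 - 14348}{-22457} = \left(\frac{247}{84} - 14348\right) \left(- \frac{1}{22457}\right) = \left(- \frac{1204985}{84}\right) \left(- \frac{1}{22457}\right) = \frac{1204985}{1886388}$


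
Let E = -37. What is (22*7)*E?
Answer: -5698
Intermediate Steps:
(22*7)*E = (22*7)*(-37) = 154*(-37) = -5698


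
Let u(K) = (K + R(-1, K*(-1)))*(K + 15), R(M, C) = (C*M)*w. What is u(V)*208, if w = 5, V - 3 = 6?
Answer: 269568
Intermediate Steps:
V = 9 (V = 3 + 6 = 9)
R(M, C) = 5*C*M (R(M, C) = (C*M)*5 = 5*C*M)
u(K) = 6*K*(15 + K) (u(K) = (K + 5*(K*(-1))*(-1))*(K + 15) = (K + 5*(-K)*(-1))*(15 + K) = (K + 5*K)*(15 + K) = (6*K)*(15 + K) = 6*K*(15 + K))
u(V)*208 = (6*9*(15 + 9))*208 = (6*9*24)*208 = 1296*208 = 269568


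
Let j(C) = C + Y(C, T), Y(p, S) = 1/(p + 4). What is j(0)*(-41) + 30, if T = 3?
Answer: 79/4 ≈ 19.750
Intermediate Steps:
Y(p, S) = 1/(4 + p)
j(C) = C + 1/(4 + C)
j(0)*(-41) + 30 = ((1 + 0*(4 + 0))/(4 + 0))*(-41) + 30 = ((1 + 0*4)/4)*(-41) + 30 = ((1 + 0)/4)*(-41) + 30 = ((¼)*1)*(-41) + 30 = (¼)*(-41) + 30 = -41/4 + 30 = 79/4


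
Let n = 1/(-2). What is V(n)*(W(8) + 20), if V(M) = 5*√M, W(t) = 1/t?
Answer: 805*I*√2/16 ≈ 71.153*I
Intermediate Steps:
n = -½ ≈ -0.50000
V(n)*(W(8) + 20) = (5*√(-½))*(1/8 + 20) = (5*(I*√2/2))*(⅛ + 20) = (5*I*√2/2)*(161/8) = 805*I*√2/16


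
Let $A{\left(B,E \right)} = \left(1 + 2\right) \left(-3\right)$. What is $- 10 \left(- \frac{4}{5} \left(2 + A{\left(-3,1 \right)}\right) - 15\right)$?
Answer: $94$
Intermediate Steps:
$A{\left(B,E \right)} = -9$ ($A{\left(B,E \right)} = 3 \left(-3\right) = -9$)
$- 10 \left(- \frac{4}{5} \left(2 + A{\left(-3,1 \right)}\right) - 15\right) = - 10 \left(- \frac{4}{5} \left(2 - 9\right) - 15\right) = - 10 \left(\left(-4\right) \frac{1}{5} \left(-7\right) - 15\right) = - 10 \left(\left(- \frac{4}{5}\right) \left(-7\right) - 15\right) = - 10 \left(\frac{28}{5} - 15\right) = \left(-10\right) \left(- \frac{47}{5}\right) = 94$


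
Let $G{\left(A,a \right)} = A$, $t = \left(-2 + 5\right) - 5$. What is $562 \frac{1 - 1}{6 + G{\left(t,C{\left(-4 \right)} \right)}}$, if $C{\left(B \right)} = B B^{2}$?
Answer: $0$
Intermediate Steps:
$C{\left(B \right)} = B^{3}$
$t = -2$ ($t = 3 - 5 = -2$)
$562 \frac{1 - 1}{6 + G{\left(t,C{\left(-4 \right)} \right)}} = 562 \frac{1 - 1}{6 - 2} = 562 \cdot \frac{0}{4} = 562 \cdot 0 \cdot \frac{1}{4} = 562 \cdot 0 = 0$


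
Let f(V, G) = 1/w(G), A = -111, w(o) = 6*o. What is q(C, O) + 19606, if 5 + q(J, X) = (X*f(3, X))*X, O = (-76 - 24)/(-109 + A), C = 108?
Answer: 1293671/66 ≈ 19601.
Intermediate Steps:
f(V, G) = 1/(6*G)
O = 5/11 (O = (-76 - 24)/(-109 - 111) = -100/(-220) = -100*(-1/220) = 5/11 ≈ 0.45455)
q(J, X) = -5 + X/6 (q(J, X) = -5 + (X*(1/(6*X)))*X = -5 + X/6)
q(C, O) + 19606 = (-5 + (1/6)*(5/11)) + 19606 = (-5 + 5/66) + 19606 = -325/66 + 19606 = 1293671/66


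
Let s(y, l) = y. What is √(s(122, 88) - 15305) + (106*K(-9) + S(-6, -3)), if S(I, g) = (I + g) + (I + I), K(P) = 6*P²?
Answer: 51495 + 3*I*√1687 ≈ 51495.0 + 123.22*I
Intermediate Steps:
S(I, g) = g + 3*I (S(I, g) = (I + g) + 2*I = g + 3*I)
√(s(122, 88) - 15305) + (106*K(-9) + S(-6, -3)) = √(122 - 15305) + (106*(6*(-9)²) + (-3 + 3*(-6))) = √(-15183) + (106*(6*81) + (-3 - 18)) = 3*I*√1687 + (106*486 - 21) = 3*I*√1687 + (51516 - 21) = 3*I*√1687 + 51495 = 51495 + 3*I*√1687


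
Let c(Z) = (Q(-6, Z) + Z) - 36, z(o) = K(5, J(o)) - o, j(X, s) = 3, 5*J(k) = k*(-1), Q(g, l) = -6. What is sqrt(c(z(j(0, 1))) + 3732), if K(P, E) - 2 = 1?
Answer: 3*sqrt(410) ≈ 60.745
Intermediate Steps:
J(k) = -k/5 (J(k) = (k*(-1))/5 = (-k)/5 = -k/5)
K(P, E) = 3 (K(P, E) = 2 + 1 = 3)
z(o) = 3 - o
c(Z) = -42 + Z (c(Z) = (-6 + Z) - 36 = -42 + Z)
sqrt(c(z(j(0, 1))) + 3732) = sqrt((-42 + (3 - 1*3)) + 3732) = sqrt((-42 + (3 - 3)) + 3732) = sqrt((-42 + 0) + 3732) = sqrt(-42 + 3732) = sqrt(3690) = 3*sqrt(410)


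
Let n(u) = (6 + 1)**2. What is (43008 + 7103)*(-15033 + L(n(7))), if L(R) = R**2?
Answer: -633002152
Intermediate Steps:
n(u) = 49 (n(u) = 7**2 = 49)
(43008 + 7103)*(-15033 + L(n(7))) = (43008 + 7103)*(-15033 + 49**2) = 50111*(-15033 + 2401) = 50111*(-12632) = -633002152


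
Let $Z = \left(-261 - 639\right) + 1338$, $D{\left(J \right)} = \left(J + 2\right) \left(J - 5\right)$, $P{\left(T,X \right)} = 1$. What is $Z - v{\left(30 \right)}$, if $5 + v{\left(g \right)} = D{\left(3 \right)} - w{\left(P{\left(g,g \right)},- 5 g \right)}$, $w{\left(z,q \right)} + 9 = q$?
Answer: $294$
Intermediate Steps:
$D{\left(J \right)} = \left(-5 + J\right) \left(2 + J\right)$ ($D{\left(J \right)} = \left(2 + J\right) \left(-5 + J\right) = \left(-5 + J\right) \left(2 + J\right)$)
$Z = 438$ ($Z = -900 + 1338 = 438$)
$w{\left(z,q \right)} = -9 + q$
$v{\left(g \right)} = -6 + 5 g$ ($v{\left(g \right)} = -5 - \left(1 - 5 g\right) = -5 + \left(\left(-10 + 9 - 9\right) + \left(9 + 5 g\right)\right) = -5 + \left(-10 + \left(9 + 5 g\right)\right) = -5 + \left(-1 + 5 g\right) = -6 + 5 g$)
$Z - v{\left(30 \right)} = 438 - \left(-6 + 5 \cdot 30\right) = 438 - \left(-6 + 150\right) = 438 - 144 = 294$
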